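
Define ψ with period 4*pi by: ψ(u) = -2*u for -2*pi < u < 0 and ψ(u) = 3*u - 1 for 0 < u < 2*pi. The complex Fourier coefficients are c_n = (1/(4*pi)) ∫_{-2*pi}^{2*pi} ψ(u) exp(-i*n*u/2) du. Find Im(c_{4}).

Since ψ is real-valued, Im(c_{4}) = -(1/(4*pi)) ∫_{-2*pi}^{2*pi} ψ(u) sin(2*u) du = -b_{4}/2.
Split the integral at the breakpoints.
Integrating by parts (boundary term plus one more integral), an antiderivative of (-2*u) sin(2*u) is u*cos(2*u) - sin(2*u)/2; evaluating from -2*pi to 0: ∫_{-2*pi}^{0} (-2*u) sin(2*u) du = (0) - (-2*pi) = 2*pi.
Integrating by parts (boundary term plus one more integral), an antiderivative of (3*u - 1) sin(2*u) is -3*u*cos(2*u)/2 + 3*sin(2*u)/4 + cos(2*u)/2; evaluating from 0 to 2*pi: ∫_{0}^{2*pi} (3*u - 1) sin(2*u) du = (1/2 - 3*pi) - (1/2) = -3*pi.
So ∫_{-2*pi}^{2*pi} ψ(u) sin(2*u) du = -pi.
Hence Im(c_{4}) = (-1/(4*pi))·(-pi) = 1/4.

1/4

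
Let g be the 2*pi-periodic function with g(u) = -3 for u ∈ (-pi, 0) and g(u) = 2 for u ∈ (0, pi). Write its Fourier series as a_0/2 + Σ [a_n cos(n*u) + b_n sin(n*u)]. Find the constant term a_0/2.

a_0 = 1/pi ∫_{-pi}^{pi} g(u) du = 1/pi · (-pi) = -1.
So the constant term a_0/2 = -1/2.

-1/2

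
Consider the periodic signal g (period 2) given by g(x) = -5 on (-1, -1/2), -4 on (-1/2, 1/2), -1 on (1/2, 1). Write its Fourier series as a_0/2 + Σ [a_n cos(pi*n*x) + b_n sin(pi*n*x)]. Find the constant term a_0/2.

-7/2

a_0 = ∫_{-1}^{1} g(x) dx = -7.
So the constant term a_0/2 = -7/2.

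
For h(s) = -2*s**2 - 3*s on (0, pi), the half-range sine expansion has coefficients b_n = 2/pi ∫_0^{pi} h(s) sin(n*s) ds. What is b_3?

b_3 = 2/pi ∫_0^{pi} (-2*s**2 - 3*s) sin(3*s) ds.
Integrating by parts twice (tabular method), an antiderivative of (-2*s**2 - 3*s) sin(3*s) is 2*s**2*cos(3*s)/3 - 4*s*sin(3*s)/9 + s*cos(3*s) - sin(3*s)/3 - 4*cos(3*s)/27; evaluating from 0 to pi: ∫_{0}^{pi} (-2*s**2 - 3*s) sin(3*s) ds = (-2*pi**2/3 - pi + 4/27) - (-4/27) = -2*pi**2/3 - pi + 8/27.
Hence b_3 = (2/pi)·(-2*pi**2/3 - pi + 8/27) = -4*pi/3 - 2 + 16/(27*pi).

-4*pi/3 - 2 + 16/(27*pi)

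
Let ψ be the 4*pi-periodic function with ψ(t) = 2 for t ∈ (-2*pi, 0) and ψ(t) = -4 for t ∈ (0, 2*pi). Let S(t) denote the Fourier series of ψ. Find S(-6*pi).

t = -6*pi differs from t = 2*pi by -2 full period(s), and the series is 4*pi-periodic.
At t = 2*pi the one-sided limits are ψ(2*pi^-) = -4 and ψ(2*pi^+) = 2.
By Dirichlet's theorem the series converges to their average, [(-4) + (2)]/2 = -1.

-1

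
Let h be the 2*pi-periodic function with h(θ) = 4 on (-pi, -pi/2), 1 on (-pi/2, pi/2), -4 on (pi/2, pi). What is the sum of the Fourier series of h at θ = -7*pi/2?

-3/2

θ = -7*pi/2 differs from θ = pi/2 by -2 full period(s), and the series is 2*pi-periodic.
At θ = pi/2 the one-sided limits are h(pi/2^-) = 1 and h(pi/2^+) = -4.
By Dirichlet's theorem the series converges to their average, [(1) + (-4)]/2 = -3/2.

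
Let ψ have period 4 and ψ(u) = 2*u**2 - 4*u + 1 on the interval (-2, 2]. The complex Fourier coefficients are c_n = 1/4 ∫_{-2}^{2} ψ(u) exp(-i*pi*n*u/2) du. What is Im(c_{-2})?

Since ψ is real-valued, Im(c_{-2}) = -1/4 ∫_{-2}^{2} ψ(u) sin(-pi*u) du = b_{2}/2.
Integrating by parts twice (tabular method), an antiderivative of (2*u**2 - 4*u + 1) sin(-pi*u) is 2*u**2*cos(pi*u)/pi - 4*u*sin(pi*u)/pi**2 - 4*u*cos(pi*u)/pi + 4*sin(pi*u)/pi**2 - 4*cos(pi*u)/pi**3 + cos(pi*u)/pi; evaluating from -2 to 2: ∫_{-2}^{2} (2*u**2 - 4*u + 1) sin(-pi*u) du = ((-4 + pi**2)/pi**3) - (-4/pi**3 + 17/pi) = -16/pi.
Hence Im(c_{-2}) = (-1/4)·(-16/pi) = 4/pi.

4/pi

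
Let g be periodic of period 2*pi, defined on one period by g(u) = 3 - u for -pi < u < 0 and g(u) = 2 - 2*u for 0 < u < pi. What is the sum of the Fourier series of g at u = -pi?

At u = -pi the one-sided limits are g(-pi^-) = 2 - 2*pi and g(-pi^+) = 3 + pi.
By Dirichlet's theorem the series converges to their average, [(2 - 2*pi) + (3 + pi)]/2 = 5/2 - pi/2.

5/2 - pi/2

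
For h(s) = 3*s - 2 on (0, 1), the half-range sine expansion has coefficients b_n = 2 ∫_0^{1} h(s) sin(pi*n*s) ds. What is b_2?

-3/pi

b_2 = 2 ∫_0^{1} (3*s - 2) sin(2*pi*s) ds.
Integrating by parts (boundary term plus one more integral), an antiderivative of (3*s - 2) sin(2*pi*s) is -3*s*cos(2*pi*s)/(2*pi) + 3*sin(2*pi*s)/(4*pi**2) + cos(2*pi*s)/pi; evaluating from 0 to 1: ∫_{0}^{1} (3*s - 2) sin(2*pi*s) ds = (-1/(2*pi)) - (1/pi) = -3/(2*pi).
Hence b_2 = 2·(-3/(2*pi)) = -3/pi.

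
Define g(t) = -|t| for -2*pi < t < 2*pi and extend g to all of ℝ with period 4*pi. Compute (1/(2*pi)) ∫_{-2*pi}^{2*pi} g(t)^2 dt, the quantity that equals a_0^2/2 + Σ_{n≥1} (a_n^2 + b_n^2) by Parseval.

(1/(2*pi)) ∫_{-2*pi}^{2*pi} g(t)^2 dt = (1/(2*pi)) · (16*pi**3/3) = 8*pi**2/3.

8*pi**2/3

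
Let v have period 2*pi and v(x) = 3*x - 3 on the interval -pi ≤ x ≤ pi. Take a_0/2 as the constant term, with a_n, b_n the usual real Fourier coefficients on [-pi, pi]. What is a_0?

a_0 = 1/pi ∫_{-pi}^{pi} v(x) dx = 1/pi · (-6*pi) = -6.

-6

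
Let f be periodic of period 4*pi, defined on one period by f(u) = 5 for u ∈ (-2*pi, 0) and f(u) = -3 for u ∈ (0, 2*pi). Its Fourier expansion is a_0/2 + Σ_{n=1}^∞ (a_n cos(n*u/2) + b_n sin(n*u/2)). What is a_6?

a_6 = (1/(2*pi)) ∫_{-2*pi}^{2*pi} f(u) cos(3*u) du.
Split the integral at the breakpoints.
Directly, an antiderivative of (5) cos(3*u) is 5*sin(3*u)/3; evaluating from -2*pi to 0: ∫_{-2*pi}^{0} (5) cos(3*u) du = (0) - (0) = 0.
Directly, an antiderivative of (-3) cos(3*u) is -sin(3*u); evaluating from 0 to 2*pi: ∫_{0}^{2*pi} (-3) cos(3*u) du = (0) - (0) = 0.
Summing the pieces and multiplying by (1/(2*pi)) gives a_6 = 0.

0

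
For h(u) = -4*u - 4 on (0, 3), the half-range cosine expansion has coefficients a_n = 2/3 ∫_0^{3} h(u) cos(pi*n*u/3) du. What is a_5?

48/(25*pi**2)

a_5 = 2/3 ∫_0^{3} (-4*u - 4) cos(5*pi*u/3) du.
Integrating by parts (boundary term plus one more integral), an antiderivative of (-4*u - 4) cos(5*pi*u/3) is -12*u*sin(5*pi*u/3)/(5*pi) - 12*sin(5*pi*u/3)/(5*pi) - 36*cos(5*pi*u/3)/(25*pi**2); evaluating from 0 to 3: ∫_{0}^{3} (-4*u - 4) cos(5*pi*u/3) du = (36/(25*pi**2)) - (-36/(25*pi**2)) = 72/(25*pi**2).
Hence a_5 = (2/3)·(72/(25*pi**2)) = 48/(25*pi**2).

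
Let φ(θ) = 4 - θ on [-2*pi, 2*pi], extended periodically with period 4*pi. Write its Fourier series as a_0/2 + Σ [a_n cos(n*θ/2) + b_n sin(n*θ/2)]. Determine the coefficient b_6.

b_6 = (1/(2*pi)) ∫_{-2*pi}^{2*pi} φ(θ) sin(3*θ) dθ.
Integrating by parts (boundary term plus one more integral), an antiderivative of (4 - θ) sin(3*θ) is θ*cos(3*θ)/3 - sin(3*θ)/9 - 4*cos(3*θ)/3; evaluating from -2*pi to 2*pi: ∫_{-2*pi}^{2*pi} (4 - θ) sin(3*θ) dθ = (-4/3 + 2*pi/3) - (-2*pi/3 - 4/3) = 4*pi/3.
Hence b_6 = (1/(2*pi))·(4*pi/3) = 2/3.

2/3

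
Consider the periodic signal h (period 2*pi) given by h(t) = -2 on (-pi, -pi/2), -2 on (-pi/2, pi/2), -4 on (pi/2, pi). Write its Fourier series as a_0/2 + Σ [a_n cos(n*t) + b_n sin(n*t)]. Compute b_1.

-2/pi

b_1 = 1/pi ∫_{-pi}^{pi} h(t) sin(t) dt.
Split the integral at the breakpoints.
Directly, an antiderivative of (-2) sin(t) is 2*cos(t); evaluating from -pi to -pi/2: ∫_{-pi}^{-pi/2} (-2) sin(t) dt = (0) - (-2) = 2.
Directly, an antiderivative of (-2) sin(t) is 2*cos(t); evaluating from -pi/2 to pi/2: ∫_{-pi/2}^{pi/2} (-2) sin(t) dt = (0) - (0) = 0.
Directly, an antiderivative of (-4) sin(t) is 4*cos(t); evaluating from pi/2 to pi: ∫_{pi/2}^{pi} (-4) sin(t) dt = (-4) - (0) = -4.
Summing the pieces and multiplying by (1/pi) gives b_1 = -2/pi.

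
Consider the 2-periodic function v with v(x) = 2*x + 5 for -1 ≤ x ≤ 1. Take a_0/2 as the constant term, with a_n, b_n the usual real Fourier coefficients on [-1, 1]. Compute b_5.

4/(5*pi)

b_5 = ∫_{-1}^{1} v(x) sin(5*pi*x) dx.
Integrating by parts (boundary term plus one more integral), an antiderivative of (2*x + 5) sin(5*pi*x) is -2*x*cos(5*pi*x)/(5*pi) + 2*sin(5*pi*x)/(25*pi**2) - cos(5*pi*x)/pi; evaluating from -1 to 1: ∫_{-1}^{1} (2*x + 5) sin(5*pi*x) dx = (7/(5*pi)) - (3/(5*pi)) = 4/(5*pi).
Hence b_5 = 4/(5*pi).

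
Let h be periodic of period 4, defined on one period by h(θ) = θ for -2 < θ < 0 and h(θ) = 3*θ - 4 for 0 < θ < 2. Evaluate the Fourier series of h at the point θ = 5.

-1

θ = 5 differs from θ = 1 by 1 full period(s), and the series is 4-periodic.
h is continuous at θ = 1 with value -1, so the series converges to -1 there.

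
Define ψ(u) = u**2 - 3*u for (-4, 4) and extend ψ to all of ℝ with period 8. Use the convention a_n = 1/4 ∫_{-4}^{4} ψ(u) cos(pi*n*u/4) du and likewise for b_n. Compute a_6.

a_6 = 1/4 ∫_{-4}^{4} ψ(u) cos(3*pi*u/2) du.
Integrating by parts twice (tabular method), an antiderivative of (u**2 - 3*u) cos(3*pi*u/2) is 2*u**2*sin(3*pi*u/2)/(3*pi) - 2*u*sin(3*pi*u/2)/pi + 8*u*cos(3*pi*u/2)/(9*pi**2) - 16*sin(3*pi*u/2)/(27*pi**3) - 4*cos(3*pi*u/2)/(3*pi**2); evaluating from -4 to 4: ∫_{-4}^{4} (u**2 - 3*u) cos(3*pi*u/2) du = (20/(9*pi**2)) - (-44/(9*pi**2)) = 64/(9*pi**2).
Hence a_6 = (1/4)·(64/(9*pi**2)) = 16/(9*pi**2).

16/(9*pi**2)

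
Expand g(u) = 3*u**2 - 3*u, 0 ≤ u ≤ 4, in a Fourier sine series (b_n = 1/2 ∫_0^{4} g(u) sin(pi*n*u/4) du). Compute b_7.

b_7 = 1/2 ∫_0^{4} (3*u**2 - 3*u) sin(7*pi*u/4) du.
Integrating by parts twice (tabular method), an antiderivative of (3*u**2 - 3*u) sin(7*pi*u/4) is -12*u**2*cos(7*pi*u/4)/(7*pi) + 96*u*sin(7*pi*u/4)/(49*pi**2) + 12*u*cos(7*pi*u/4)/(7*pi) - 48*sin(7*pi*u/4)/(49*pi**2) + 384*cos(7*pi*u/4)/(343*pi**3); evaluating from 0 to 4: ∫_{0}^{4} (3*u**2 - 3*u) sin(7*pi*u/4) du = (48*(-8 + 147*pi**2)/(343*pi**3)) - (384/(343*pi**3)) = 48*(-16 + 147*pi**2)/(343*pi**3).
Hence b_7 = (1/2)·(48*(-16 + 147*pi**2)/(343*pi**3)) = 24*(-16 + 147*pi**2)/(343*pi**3).

24*(-16 + 147*pi**2)/(343*pi**3)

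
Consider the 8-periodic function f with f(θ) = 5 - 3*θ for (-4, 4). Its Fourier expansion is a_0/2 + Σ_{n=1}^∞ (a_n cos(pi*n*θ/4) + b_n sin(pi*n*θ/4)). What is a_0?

10

a_0 = 1/4 ∫_{-4}^{4} f(θ) dθ = 1/4 · (40) = 10.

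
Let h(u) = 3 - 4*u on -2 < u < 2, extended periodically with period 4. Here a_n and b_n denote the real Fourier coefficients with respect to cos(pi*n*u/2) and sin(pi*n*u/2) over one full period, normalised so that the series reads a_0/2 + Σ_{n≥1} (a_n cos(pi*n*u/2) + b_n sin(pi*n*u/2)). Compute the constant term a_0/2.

3

a_0 = 1/2 ∫_{-2}^{2} h(u) du = 1/2 · (12) = 6.
So the constant term a_0/2 = 3.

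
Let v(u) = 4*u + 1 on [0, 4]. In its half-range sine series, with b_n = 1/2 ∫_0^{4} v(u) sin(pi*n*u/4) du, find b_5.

36/(5*pi)

b_5 = 1/2 ∫_0^{4} (4*u + 1) sin(5*pi*u/4) du.
Integrating by parts (boundary term plus one more integral), an antiderivative of (4*u + 1) sin(5*pi*u/4) is -16*u*cos(5*pi*u/4)/(5*pi) + 64*sin(5*pi*u/4)/(25*pi**2) - 4*cos(5*pi*u/4)/(5*pi); evaluating from 0 to 4: ∫_{0}^{4} (4*u + 1) sin(5*pi*u/4) du = (68/(5*pi)) - (-4/(5*pi)) = 72/(5*pi).
Hence b_5 = (1/2)·(72/(5*pi)) = 36/(5*pi).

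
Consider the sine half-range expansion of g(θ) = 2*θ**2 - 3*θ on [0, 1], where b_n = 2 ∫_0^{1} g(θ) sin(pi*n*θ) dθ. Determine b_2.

1/pi

b_2 = 2 ∫_0^{1} (2*θ**2 - 3*θ) sin(2*pi*θ) dθ.
Integrating by parts twice (tabular method), an antiderivative of (2*θ**2 - 3*θ) sin(2*pi*θ) is -θ**2*cos(2*pi*θ)/pi + θ*sin(2*pi*θ)/pi**2 + 3*θ*cos(2*pi*θ)/(2*pi) - 3*sin(2*pi*θ)/(4*pi**2) + cos(2*pi*θ)/(2*pi**3); evaluating from 0 to 1: ∫_{0}^{1} (2*θ**2 - 3*θ) sin(2*pi*θ) dθ = ((1 + pi**2)/(2*pi**3)) - (1/(2*pi**3)) = 1/(2*pi).
Hence b_2 = 2·(1/(2*pi)) = 1/pi.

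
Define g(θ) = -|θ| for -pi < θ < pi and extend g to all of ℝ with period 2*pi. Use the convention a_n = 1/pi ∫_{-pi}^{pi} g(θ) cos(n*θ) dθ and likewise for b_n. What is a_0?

-pi

a_0 = 1/pi ∫_{-pi}^{pi} g(θ) dθ = 1/pi · (-pi**2) = -pi.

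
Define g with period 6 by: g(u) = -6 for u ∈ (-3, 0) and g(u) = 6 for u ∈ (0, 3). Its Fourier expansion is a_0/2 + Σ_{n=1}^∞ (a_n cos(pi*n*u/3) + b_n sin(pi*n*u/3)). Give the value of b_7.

24/(7*pi)

b_7 = 1/3 ∫_{-3}^{3} g(u) sin(7*pi*u/3) du.
g is odd and sin(7*pi*u/3) is odd, so the integrand is even and b_7 = 2/3 ∫_0^{3} g(u) sin(7*pi*u/3) du.
Directly, an antiderivative of (6) sin(7*pi*u/3) is -18*cos(7*pi*u/3)/(7*pi); evaluating from 0 to 3: ∫_{0}^{3} (6) sin(7*pi*u/3) du = (18/(7*pi)) - (-18/(7*pi)) = 36/(7*pi).
Hence b_7 = (2/3)·(36/(7*pi)) = 24/(7*pi).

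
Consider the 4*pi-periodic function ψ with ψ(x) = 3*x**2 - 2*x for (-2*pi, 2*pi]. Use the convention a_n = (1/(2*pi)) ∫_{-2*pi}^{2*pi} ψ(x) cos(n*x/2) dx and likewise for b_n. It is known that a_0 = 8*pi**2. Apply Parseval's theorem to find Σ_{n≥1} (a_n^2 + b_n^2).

32*pi**2*(5 + 12*pi**2)/15

Parseval: a_0^2/2 + Σ_{n≥1} (a_n^2+b_n^2) = (1/(2*pi)) ∫_{-2*pi}^{2*pi} ψ(x)^2 dx = 32*pi**2*(5 + 27*pi**2)/15.
Subtract a_0^2/2 = 32*pi**4: Σ (a_n^2+b_n^2) = 32*pi**2*(5 + 12*pi**2)/15.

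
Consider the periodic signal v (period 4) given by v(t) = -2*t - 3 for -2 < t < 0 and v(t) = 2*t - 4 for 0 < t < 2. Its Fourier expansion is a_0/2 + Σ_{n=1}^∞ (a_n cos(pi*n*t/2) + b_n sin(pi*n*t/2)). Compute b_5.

b_5 = 1/2 ∫_{-2}^{2} v(t) sin(5*pi*t/2) dt.
Split the integral at the breakpoints.
Integrating by parts (boundary term plus one more integral), an antiderivative of (-2*t - 3) sin(5*pi*t/2) is 4*t*cos(5*pi*t/2)/(5*pi) - 8*sin(5*pi*t/2)/(25*pi**2) + 6*cos(5*pi*t/2)/(5*pi); evaluating from -2 to 0: ∫_{-2}^{0} (-2*t - 3) sin(5*pi*t/2) dt = (6/(5*pi)) - (2/(5*pi)) = 4/(5*pi).
Integrating by parts (boundary term plus one more integral), an antiderivative of (2*t - 4) sin(5*pi*t/2) is -4*t*cos(5*pi*t/2)/(5*pi) + 8*sin(5*pi*t/2)/(25*pi**2) + 8*cos(5*pi*t/2)/(5*pi); evaluating from 0 to 2: ∫_{0}^{2} (2*t - 4) sin(5*pi*t/2) dt = (0) - (8/(5*pi)) = -8/(5*pi).
Summing the pieces and multiplying by (1/2) gives b_5 = -2/(5*pi).

-2/(5*pi)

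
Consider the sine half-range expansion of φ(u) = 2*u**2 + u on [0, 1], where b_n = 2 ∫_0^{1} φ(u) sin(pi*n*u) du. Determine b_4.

-3/(2*pi)

b_4 = 2 ∫_0^{1} (2*u**2 + u) sin(4*pi*u) du.
Integrating by parts twice (tabular method), an antiderivative of (2*u**2 + u) sin(4*pi*u) is -u**2*cos(4*pi*u)/(2*pi) + u*sin(4*pi*u)/(4*pi**2) - u*cos(4*pi*u)/(4*pi) + sin(4*pi*u)/(16*pi**2) + cos(4*pi*u)/(16*pi**3); evaluating from 0 to 1: ∫_{0}^{1} (2*u**2 + u) sin(4*pi*u) du = ((1 - 12*pi**2)/(16*pi**3)) - (1/(16*pi**3)) = -3/(4*pi).
Hence b_4 = 2·(-3/(4*pi)) = -3/(2*pi).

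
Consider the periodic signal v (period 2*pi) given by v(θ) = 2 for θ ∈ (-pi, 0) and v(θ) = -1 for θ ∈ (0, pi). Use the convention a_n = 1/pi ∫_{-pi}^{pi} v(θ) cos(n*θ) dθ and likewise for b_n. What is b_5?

b_5 = 1/pi ∫_{-pi}^{pi} v(θ) sin(5*θ) dθ.
Split the integral at the breakpoints.
Directly, an antiderivative of (2) sin(5*θ) is -2*cos(5*θ)/5; evaluating from -pi to 0: ∫_{-pi}^{0} (2) sin(5*θ) dθ = (-2/5) - (2/5) = -4/5.
Directly, an antiderivative of (-1) sin(5*θ) is cos(5*θ)/5; evaluating from 0 to pi: ∫_{0}^{pi} (-1) sin(5*θ) dθ = (-1/5) - (1/5) = -2/5.
Summing the pieces and multiplying by (1/pi) gives b_5 = -6/(5*pi).

-6/(5*pi)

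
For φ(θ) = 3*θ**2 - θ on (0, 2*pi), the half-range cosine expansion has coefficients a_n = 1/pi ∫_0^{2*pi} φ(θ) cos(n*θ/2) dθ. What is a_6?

a_6 = 1/pi ∫_0^{2*pi} (3*θ**2 - θ) cos(3*θ) dθ.
Integrating by parts twice (tabular method), an antiderivative of (3*θ**2 - θ) cos(3*θ) is θ**2*sin(3*θ) - θ*sin(3*θ)/3 + 2*θ*cos(3*θ)/3 - 2*sin(3*θ)/9 - cos(3*θ)/9; evaluating from 0 to 2*pi: ∫_{0}^{2*pi} (3*θ**2 - θ) cos(3*θ) dθ = (-1/9 + 4*pi/3) - (-1/9) = 4*pi/3.
Hence a_6 = (1/pi)·(4*pi/3) = 4/3.

4/3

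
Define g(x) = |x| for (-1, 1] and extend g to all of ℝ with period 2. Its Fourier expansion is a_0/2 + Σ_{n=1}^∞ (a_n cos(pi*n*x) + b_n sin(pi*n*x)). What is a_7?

a_7 = ∫_{-1}^{1} g(x) cos(7*pi*x) dx.
g is even and cos(7*pi*x) is even, so the integrand is even and a_7 = 2 ∫_0^{1} g(x) cos(7*pi*x) dx.
Integrating by parts (boundary term plus one more integral), an antiderivative of (x) cos(7*pi*x) is x*sin(7*pi*x)/(7*pi) + cos(7*pi*x)/(49*pi**2); evaluating from 0 to 1: ∫_{0}^{1} (x) cos(7*pi*x) dx = (-1/(49*pi**2)) - (1/(49*pi**2)) = -2/(49*pi**2).
Hence a_7 = 2·(-2/(49*pi**2)) = -4/(49*pi**2).

-4/(49*pi**2)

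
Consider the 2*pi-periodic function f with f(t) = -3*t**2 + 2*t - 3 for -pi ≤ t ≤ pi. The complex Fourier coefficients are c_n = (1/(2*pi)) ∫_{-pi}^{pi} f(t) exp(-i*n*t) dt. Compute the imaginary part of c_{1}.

-2

Since f is real-valued, Im(c_{1}) = -(1/(2*pi)) ∫_{-pi}^{pi} f(t) sin(t) dt = -b_{1}/2.
Integrating by parts twice (tabular method), an antiderivative of (-3*t**2 + 2*t - 3) sin(t) is 3*t**2*cos(t) - 6*t*sin(t) - 2*t*cos(t) + 2*sin(t) - 3*cos(t); evaluating from -pi to pi: ∫_{-pi}^{pi} (-3*t**2 + 2*t - 3) sin(t) dt = (-3*pi**2 + 3 + 2*pi) - (-3*pi**2 - 2*pi + 3) = 4*pi.
Hence Im(c_{1}) = (-1/(2*pi))·(4*pi) = -2.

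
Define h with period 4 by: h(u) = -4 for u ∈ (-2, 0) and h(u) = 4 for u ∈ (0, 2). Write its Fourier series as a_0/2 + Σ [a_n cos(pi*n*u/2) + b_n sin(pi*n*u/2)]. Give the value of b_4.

b_4 = 1/2 ∫_{-2}^{2} h(u) sin(2*pi*u) du.
h is odd and sin(2*pi*u) is odd, so the integrand is even and b_4 = ∫_0^{2} h(u) sin(2*pi*u) du.
Directly, an antiderivative of (4) sin(2*pi*u) is -2*cos(2*pi*u)/pi; evaluating from 0 to 2: ∫_{0}^{2} (4) sin(2*pi*u) du = (-2/pi) - (-2/pi) = 0.
Hence b_4 = 0.

0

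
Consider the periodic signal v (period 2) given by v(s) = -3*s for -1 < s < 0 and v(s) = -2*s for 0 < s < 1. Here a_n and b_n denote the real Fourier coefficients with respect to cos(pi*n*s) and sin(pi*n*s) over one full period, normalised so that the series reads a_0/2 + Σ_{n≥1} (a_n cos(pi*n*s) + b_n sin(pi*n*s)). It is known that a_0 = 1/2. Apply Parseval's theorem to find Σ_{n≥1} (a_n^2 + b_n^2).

101/24

Parseval: a_0^2/2 + Σ_{n≥1} (a_n^2+b_n^2) = ∫_{-1}^{1} v(s)^2 ds = 13/3.
Subtract a_0^2/2 = 1/8: Σ (a_n^2+b_n^2) = 101/24.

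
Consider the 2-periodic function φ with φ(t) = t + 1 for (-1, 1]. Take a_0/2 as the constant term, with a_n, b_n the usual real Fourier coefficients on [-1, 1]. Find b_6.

b_6 = ∫_{-1}^{1} φ(t) sin(6*pi*t) dt.
Integrating by parts (boundary term plus one more integral), an antiderivative of (t + 1) sin(6*pi*t) is -t*cos(6*pi*t)/(6*pi) + sin(6*pi*t)/(36*pi**2) - cos(6*pi*t)/(6*pi); evaluating from -1 to 1: ∫_{-1}^{1} (t + 1) sin(6*pi*t) dt = (-1/(3*pi)) - (0) = -1/(3*pi).
Hence b_6 = -1/(3*pi).

-1/(3*pi)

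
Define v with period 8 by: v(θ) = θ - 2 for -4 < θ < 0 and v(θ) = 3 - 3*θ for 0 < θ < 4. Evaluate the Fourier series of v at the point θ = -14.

-3

θ = -14 differs from θ = 2 by -2 full period(s), and the series is 8-periodic.
v is continuous at θ = 2 with value -3, so the series converges to -3 there.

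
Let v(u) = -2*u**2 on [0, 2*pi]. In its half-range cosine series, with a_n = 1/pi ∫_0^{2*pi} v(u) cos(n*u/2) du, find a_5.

a_5 = 1/pi ∫_0^{2*pi} (-2*u**2) cos(5*u/2) du.
Integrating by parts twice (tabular method), an antiderivative of (-2*u**2) cos(5*u/2) is -4*u**2*sin(5*u/2)/5 - 16*u*cos(5*u/2)/25 + 32*sin(5*u/2)/125; evaluating from 0 to 2*pi: ∫_{0}^{2*pi} (-2*u**2) cos(5*u/2) du = (32*pi/25) - (0) = 32*pi/25.
Hence a_5 = (1/pi)·(32*pi/25) = 32/25.

32/25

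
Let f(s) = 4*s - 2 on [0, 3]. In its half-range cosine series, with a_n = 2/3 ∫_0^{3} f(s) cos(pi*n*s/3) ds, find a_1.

-48/pi**2

a_1 = 2/3 ∫_0^{3} (4*s - 2) cos(pi*s/3) ds.
Integrating by parts (boundary term plus one more integral), an antiderivative of (4*s - 2) cos(pi*s/3) is 12*s*sin(pi*s/3)/pi - 6*sin(pi*s/3)/pi + 36*cos(pi*s/3)/pi**2; evaluating from 0 to 3: ∫_{0}^{3} (4*s - 2) cos(pi*s/3) ds = (-36/pi**2) - (36/pi**2) = -72/pi**2.
Hence a_1 = (2/3)·(-72/pi**2) = -48/pi**2.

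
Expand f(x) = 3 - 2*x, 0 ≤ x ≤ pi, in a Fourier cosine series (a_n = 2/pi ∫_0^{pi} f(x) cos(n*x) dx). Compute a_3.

8/(9*pi)

a_3 = 2/pi ∫_0^{pi} (3 - 2*x) cos(3*x) dx.
Integrating by parts (boundary term plus one more integral), an antiderivative of (3 - 2*x) cos(3*x) is -2*x*sin(3*x)/3 + sin(3*x) - 2*cos(3*x)/9; evaluating from 0 to pi: ∫_{0}^{pi} (3 - 2*x) cos(3*x) dx = (2/9) - (-2/9) = 4/9.
Hence a_3 = (2/pi)·(4/9) = 8/(9*pi).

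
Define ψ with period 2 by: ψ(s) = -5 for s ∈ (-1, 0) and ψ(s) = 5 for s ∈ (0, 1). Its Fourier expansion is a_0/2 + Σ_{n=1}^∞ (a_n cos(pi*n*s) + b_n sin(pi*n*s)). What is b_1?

b_1 = ∫_{-1}^{1} ψ(s) sin(pi*s) ds.
ψ is odd and sin(pi*s) is odd, so the integrand is even and b_1 = 2 ∫_0^{1} ψ(s) sin(pi*s) ds.
Directly, an antiderivative of (5) sin(pi*s) is -5*cos(pi*s)/pi; evaluating from 0 to 1: ∫_{0}^{1} (5) sin(pi*s) ds = (5/pi) - (-5/pi) = 10/pi.
Hence b_1 = 2·(10/pi) = 20/pi.

20/pi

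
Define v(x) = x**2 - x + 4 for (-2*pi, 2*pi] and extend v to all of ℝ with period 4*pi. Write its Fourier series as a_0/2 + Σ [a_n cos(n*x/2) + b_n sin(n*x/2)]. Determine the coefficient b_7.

b_7 = (1/(2*pi)) ∫_{-2*pi}^{2*pi} v(x) sin(7*x/2) dx.
Integrating by parts twice (tabular method), an antiderivative of (x**2 - x + 4) sin(7*x/2) is -2*x**2*cos(7*x/2)/7 + 8*x*sin(7*x/2)/49 + 2*x*cos(7*x/2)/7 - 4*sin(7*x/2)/49 - 376*cos(7*x/2)/343; evaluating from -2*pi to 2*pi: ∫_{-2*pi}^{2*pi} (x**2 - x + 4) sin(7*x/2) dx = (-4*pi/7 + 376/343 + 8*pi**2/7) - (376/343 + 4*pi/7 + 8*pi**2/7) = -8*pi/7.
Hence b_7 = (1/(2*pi))·(-8*pi/7) = -4/7.

-4/7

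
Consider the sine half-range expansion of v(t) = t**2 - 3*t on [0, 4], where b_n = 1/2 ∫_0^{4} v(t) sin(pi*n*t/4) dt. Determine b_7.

b_7 = 1/2 ∫_0^{4} (t**2 - 3*t) sin(7*pi*t/4) dt.
Integrating by parts twice (tabular method), an antiderivative of (t**2 - 3*t) sin(7*pi*t/4) is -4*t**2*cos(7*pi*t/4)/(7*pi) + 32*t*sin(7*pi*t/4)/(49*pi**2) + 12*t*cos(7*pi*t/4)/(7*pi) - 48*sin(7*pi*t/4)/(49*pi**2) + 128*cos(7*pi*t/4)/(343*pi**3); evaluating from 0 to 4: ∫_{0}^{4} (t**2 - 3*t) sin(7*pi*t/4) dt = (16*(-8 + 49*pi**2)/(343*pi**3)) - (128/(343*pi**3)) = 16*(-16 + 49*pi**2)/(343*pi**3).
Hence b_7 = (1/2)·(16*(-16 + 49*pi**2)/(343*pi**3)) = 8*(-16 + 49*pi**2)/(343*pi**3).

8*(-16 + 49*pi**2)/(343*pi**3)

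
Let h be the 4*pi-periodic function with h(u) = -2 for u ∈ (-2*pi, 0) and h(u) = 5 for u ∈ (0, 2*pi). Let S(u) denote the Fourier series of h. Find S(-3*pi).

5

u = -3*pi differs from u = pi by -1 full period(s), and the series is 4*pi-periodic.
h is continuous at u = pi with value 5, so the series converges to 5 there.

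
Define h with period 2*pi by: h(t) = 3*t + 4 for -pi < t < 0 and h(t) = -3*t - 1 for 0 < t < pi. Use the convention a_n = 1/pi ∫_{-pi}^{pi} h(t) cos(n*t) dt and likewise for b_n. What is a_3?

4/(3*pi)

a_3 = 1/pi ∫_{-pi}^{pi} h(t) cos(3*t) dt.
Split the integral at the breakpoints.
Integrating by parts (boundary term plus one more integral), an antiderivative of (3*t + 4) cos(3*t) is t*sin(3*t) + 4*sin(3*t)/3 + cos(3*t)/3; evaluating from -pi to 0: ∫_{-pi}^{0} (3*t + 4) cos(3*t) dt = (1/3) - (-1/3) = 2/3.
Integrating by parts (boundary term plus one more integral), an antiderivative of (-3*t - 1) cos(3*t) is -t*sin(3*t) - sin(3*t)/3 - cos(3*t)/3; evaluating from 0 to pi: ∫_{0}^{pi} (-3*t - 1) cos(3*t) dt = (1/3) - (-1/3) = 2/3.
Summing the pieces and multiplying by (1/pi) gives a_3 = 4/(3*pi).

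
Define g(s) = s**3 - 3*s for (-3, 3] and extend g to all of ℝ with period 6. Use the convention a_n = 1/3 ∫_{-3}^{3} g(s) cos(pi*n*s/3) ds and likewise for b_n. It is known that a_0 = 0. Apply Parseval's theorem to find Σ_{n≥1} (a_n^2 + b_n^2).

Parseval: a_0^2/2 + Σ_{n≥1} (a_n^2+b_n^2) = 1/3 ∫_{-3}^{3} g(s)^2 ds = 2376/35.
Subtract a_0^2/2 = 0: Σ (a_n^2+b_n^2) = 2376/35.

2376/35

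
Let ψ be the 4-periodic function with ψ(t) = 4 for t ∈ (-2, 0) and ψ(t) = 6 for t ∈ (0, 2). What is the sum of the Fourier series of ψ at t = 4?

5

t = 4 differs from t = 0 by 1 full period(s), and the series is 4-periodic.
At t = 0 the one-sided limits are ψ(0^-) = 4 and ψ(0^+) = 6.
By Dirichlet's theorem the series converges to their average, [(4) + (6)]/2 = 5.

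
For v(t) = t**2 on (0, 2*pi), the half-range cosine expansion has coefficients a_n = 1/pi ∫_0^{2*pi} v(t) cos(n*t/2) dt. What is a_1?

-16

a_1 = 1/pi ∫_0^{2*pi} (t**2) cos(t/2) dt.
Integrating by parts twice (tabular method), an antiderivative of (t**2) cos(t/2) is 2*t**2*sin(t/2) + 8*t*cos(t/2) - 16*sin(t/2); evaluating from 0 to 2*pi: ∫_{0}^{2*pi} (t**2) cos(t/2) dt = (-16*pi) - (0) = -16*pi.
Hence a_1 = (1/pi)·(-16*pi) = -16.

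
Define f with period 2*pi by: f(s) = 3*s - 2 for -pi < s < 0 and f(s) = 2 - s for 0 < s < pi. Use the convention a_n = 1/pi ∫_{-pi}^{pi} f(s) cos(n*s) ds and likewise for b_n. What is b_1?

2 + 8/pi

b_1 = 1/pi ∫_{-pi}^{pi} f(s) sin(s) ds.
Split the integral at the breakpoints.
Integrating by parts (boundary term plus one more integral), an antiderivative of (3*s - 2) sin(s) is -3*s*cos(s) + 3*sin(s) + 2*cos(s); evaluating from -pi to 0: ∫_{-pi}^{0} (3*s - 2) sin(s) ds = (2) - (-3*pi - 2) = 4 + 3*pi.
Integrating by parts (boundary term plus one more integral), an antiderivative of (2 - s) sin(s) is s*cos(s) - sin(s) - 2*cos(s); evaluating from 0 to pi: ∫_{0}^{pi} (2 - s) sin(s) ds = (2 - pi) - (-2) = 4 - pi.
Summing the pieces and multiplying by (1/pi) gives b_1 = 2 + 8/pi.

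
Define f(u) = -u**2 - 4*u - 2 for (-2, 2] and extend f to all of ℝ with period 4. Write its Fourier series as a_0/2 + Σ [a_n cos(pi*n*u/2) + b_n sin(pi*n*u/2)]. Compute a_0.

-20/3

a_0 = 1/2 ∫_{-2}^{2} f(u) du = 1/2 · (-40/3) = -20/3.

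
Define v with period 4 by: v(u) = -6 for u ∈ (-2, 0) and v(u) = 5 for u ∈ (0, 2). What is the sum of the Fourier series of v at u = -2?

-1/2

At u = -2 the one-sided limits are v(-2^-) = 5 and v(-2^+) = -6.
By Dirichlet's theorem the series converges to their average, [(5) + (-6)]/2 = -1/2.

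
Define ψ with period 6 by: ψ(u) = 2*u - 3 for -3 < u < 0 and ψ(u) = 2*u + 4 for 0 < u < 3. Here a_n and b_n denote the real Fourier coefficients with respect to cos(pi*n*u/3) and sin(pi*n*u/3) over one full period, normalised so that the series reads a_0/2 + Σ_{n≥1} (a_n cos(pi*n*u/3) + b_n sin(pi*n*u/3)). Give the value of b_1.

26/pi

b_1 = 1/3 ∫_{-3}^{3} ψ(u) sin(pi*u/3) du.
Split the integral at the breakpoints.
Integrating by parts (boundary term plus one more integral), an antiderivative of (2*u - 3) sin(pi*u/3) is -6*u*cos(pi*u/3)/pi + 18*sin(pi*u/3)/pi**2 + 9*cos(pi*u/3)/pi; evaluating from -3 to 0: ∫_{-3}^{0} (2*u - 3) sin(pi*u/3) du = (9/pi) - (-27/pi) = 36/pi.
Integrating by parts (boundary term plus one more integral), an antiderivative of (2*u + 4) sin(pi*u/3) is -6*u*cos(pi*u/3)/pi + 18*sin(pi*u/3)/pi**2 - 12*cos(pi*u/3)/pi; evaluating from 0 to 3: ∫_{0}^{3} (2*u + 4) sin(pi*u/3) du = (30/pi) - (-12/pi) = 42/pi.
Summing the pieces and multiplying by (1/3) gives b_1 = 26/pi.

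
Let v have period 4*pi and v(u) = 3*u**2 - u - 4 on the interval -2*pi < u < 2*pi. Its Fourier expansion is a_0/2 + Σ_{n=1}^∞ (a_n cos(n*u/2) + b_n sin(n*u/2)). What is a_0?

-8 + 8*pi**2

a_0 = (1/(2*pi)) ∫_{-2*pi}^{2*pi} v(u) du = (1/(2*pi)) · (16*pi*(-1 + pi**2)) = -8 + 8*pi**2.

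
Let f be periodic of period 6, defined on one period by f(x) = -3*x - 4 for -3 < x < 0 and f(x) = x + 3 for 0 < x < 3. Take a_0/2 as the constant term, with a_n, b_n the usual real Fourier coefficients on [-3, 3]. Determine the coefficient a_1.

a_1 = 1/3 ∫_{-3}^{3} f(x) cos(pi*x/3) dx.
Split the integral at the breakpoints.
Integrating by parts (boundary term plus one more integral), an antiderivative of (-3*x - 4) cos(pi*x/3) is -9*x*sin(pi*x/3)/pi - 12*sin(pi*x/3)/pi - 27*cos(pi*x/3)/pi**2; evaluating from -3 to 0: ∫_{-3}^{0} (-3*x - 4) cos(pi*x/3) dx = (-27/pi**2) - (27/pi**2) = -54/pi**2.
Integrating by parts (boundary term plus one more integral), an antiderivative of (x + 3) cos(pi*x/3) is 3*x*sin(pi*x/3)/pi + 9*sin(pi*x/3)/pi + 9*cos(pi*x/3)/pi**2; evaluating from 0 to 3: ∫_{0}^{3} (x + 3) cos(pi*x/3) dx = (-9/pi**2) - (9/pi**2) = -18/pi**2.
Summing the pieces and multiplying by (1/3) gives a_1 = -24/pi**2.

-24/pi**2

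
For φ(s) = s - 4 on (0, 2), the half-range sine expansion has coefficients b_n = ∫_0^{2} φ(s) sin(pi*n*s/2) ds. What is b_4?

b_4 = ∫_0^{2} (s - 4) sin(2*pi*s) ds.
Integrating by parts (boundary term plus one more integral), an antiderivative of (s - 4) sin(2*pi*s) is -s*cos(2*pi*s)/(2*pi) + sin(2*pi*s)/(4*pi**2) + 2*cos(2*pi*s)/pi; evaluating from 0 to 2: ∫_{0}^{2} (s - 4) sin(2*pi*s) ds = (1/pi) - (2/pi) = -1/pi.
Hence b_4 = -1/pi.

-1/pi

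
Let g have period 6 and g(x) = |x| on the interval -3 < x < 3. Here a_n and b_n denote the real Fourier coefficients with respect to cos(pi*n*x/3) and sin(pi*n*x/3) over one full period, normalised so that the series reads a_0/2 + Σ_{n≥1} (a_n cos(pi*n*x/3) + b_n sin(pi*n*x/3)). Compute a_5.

-12/(25*pi**2)

a_5 = 1/3 ∫_{-3}^{3} g(x) cos(5*pi*x/3) dx.
g is even and cos(5*pi*x/3) is even, so the integrand is even and a_5 = 2/3 ∫_0^{3} g(x) cos(5*pi*x/3) dx.
Integrating by parts (boundary term plus one more integral), an antiderivative of (x) cos(5*pi*x/3) is 3*x*sin(5*pi*x/3)/(5*pi) + 9*cos(5*pi*x/3)/(25*pi**2); evaluating from 0 to 3: ∫_{0}^{3} (x) cos(5*pi*x/3) dx = (-9/(25*pi**2)) - (9/(25*pi**2)) = -18/(25*pi**2).
Hence a_5 = (2/3)·(-18/(25*pi**2)) = -12/(25*pi**2).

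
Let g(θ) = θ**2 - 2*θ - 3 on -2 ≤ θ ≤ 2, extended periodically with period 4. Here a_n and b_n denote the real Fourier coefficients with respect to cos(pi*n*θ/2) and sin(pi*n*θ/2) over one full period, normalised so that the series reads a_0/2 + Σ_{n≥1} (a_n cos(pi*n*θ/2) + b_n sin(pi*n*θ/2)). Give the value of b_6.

b_6 = 1/2 ∫_{-2}^{2} g(θ) sin(3*pi*θ) dθ.
Integrating by parts twice (tabular method), an antiderivative of (θ**2 - 2*θ - 3) sin(3*pi*θ) is -θ**2*cos(3*pi*θ)/(3*pi) + 2*θ*sin(3*pi*θ)/(9*pi**2) + 2*θ*cos(3*pi*θ)/(3*pi) - 2*sin(3*pi*θ)/(9*pi**2) + 2*cos(3*pi*θ)/(27*pi**3) + cos(3*pi*θ)/pi; evaluating from -2 to 2: ∫_{-2}^{2} (θ**2 - 2*θ - 3) sin(3*pi*θ) dθ = ((2/27 + pi**2)/pi**3) - ((2 - 45*pi**2)/(27*pi**3)) = 8/(3*pi).
Hence b_6 = (1/2)·(8/(3*pi)) = 4/(3*pi).

4/(3*pi)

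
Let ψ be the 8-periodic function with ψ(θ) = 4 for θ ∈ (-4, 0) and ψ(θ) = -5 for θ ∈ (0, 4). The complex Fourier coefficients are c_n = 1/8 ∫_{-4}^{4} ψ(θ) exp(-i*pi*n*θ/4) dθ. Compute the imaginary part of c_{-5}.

Since ψ is real-valued, Im(c_{-5}) = -1/8 ∫_{-4}^{4} ψ(θ) sin(-5*pi*θ/4) dθ = b_{5}/2.
Split the integral at the breakpoints.
Directly, an antiderivative of (4) sin(-5*pi*θ/4) is 16*cos(5*pi*θ/4)/(5*pi); evaluating from -4 to 0: ∫_{-4}^{0} (4) sin(-5*pi*θ/4) dθ = (16/(5*pi)) - (-16/(5*pi)) = 32/(5*pi).
Directly, an antiderivative of (-5) sin(-5*pi*θ/4) is -4*cos(5*pi*θ/4)/pi; evaluating from 0 to 4: ∫_{0}^{4} (-5) sin(-5*pi*θ/4) dθ = (4/pi) - (-4/pi) = 8/pi.
So ∫_{-4}^{4} ψ(θ) sin(-5*pi*θ/4) dθ = 72/(5*pi).
Hence Im(c_{-5}) = (-1/8)·(72/(5*pi)) = -9/(5*pi).

-9/(5*pi)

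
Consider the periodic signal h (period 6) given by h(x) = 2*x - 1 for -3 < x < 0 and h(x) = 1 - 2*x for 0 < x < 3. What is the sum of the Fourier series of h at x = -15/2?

-4

x = -15/2 differs from x = -3/2 by -1 full period(s), and the series is 6-periodic.
h is continuous at x = -3/2 with value -4, so the series converges to -4 there.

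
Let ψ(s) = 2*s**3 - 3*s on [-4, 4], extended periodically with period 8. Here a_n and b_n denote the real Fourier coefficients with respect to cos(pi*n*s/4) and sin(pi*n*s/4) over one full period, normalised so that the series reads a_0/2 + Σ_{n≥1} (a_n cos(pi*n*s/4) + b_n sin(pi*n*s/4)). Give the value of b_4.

b_4 = 1/4 ∫_{-4}^{4} ψ(s) sin(pi*s) ds.
ψ is odd and sin(pi*s) is odd, so the integrand is even and b_4 = 1/2 ∫_0^{4} ψ(s) sin(pi*s) ds.
Integrating by parts three times (tabular method), an antiderivative of (2*s**3 - 3*s) sin(pi*s) is -2*s**3*cos(pi*s)/pi + 6*s**2*sin(pi*s)/pi**2 + 12*s*cos(pi*s)/pi**3 + 3*s*cos(pi*s)/pi - 3*sin(pi*s)/pi**2 - 12*sin(pi*s)/pi**4; evaluating from 0 to 4: ∫_{0}^{4} (2*s**3 - 3*s) sin(pi*s) ds = (-116/pi + 48/pi**3) - (0) = -116/pi + 48/pi**3.
Hence b_4 = (1/2)·(-116/pi + 48/pi**3) = -58/pi + 24/pi**3.

-58/pi + 24/pi**3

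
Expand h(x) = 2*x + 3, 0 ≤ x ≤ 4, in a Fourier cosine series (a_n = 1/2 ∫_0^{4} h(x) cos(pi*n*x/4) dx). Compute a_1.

a_1 = 1/2 ∫_0^{4} (2*x + 3) cos(pi*x/4) dx.
Integrating by parts (boundary term plus one more integral), an antiderivative of (2*x + 3) cos(pi*x/4) is 8*x*sin(pi*x/4)/pi + 12*sin(pi*x/4)/pi + 32*cos(pi*x/4)/pi**2; evaluating from 0 to 4: ∫_{0}^{4} (2*x + 3) cos(pi*x/4) dx = (-32/pi**2) - (32/pi**2) = -64/pi**2.
Hence a_1 = (1/2)·(-64/pi**2) = -32/pi**2.

-32/pi**2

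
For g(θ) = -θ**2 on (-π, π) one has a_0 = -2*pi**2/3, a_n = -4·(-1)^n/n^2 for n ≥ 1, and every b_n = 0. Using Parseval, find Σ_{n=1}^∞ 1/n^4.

pi**4/90

Parseval: a_0^2/2 + Σ a_n^2 = (1/π) ∫_{-π}^{π} g(θ)^2 dθ = 2*pi**4/5.
Subtract a_0^2/2 = 2*pi**4/9: Σ a_n^2 = 8*pi**4/45.
Since a_n^2 = 16/n^4, Σ 1/n^4 = pi**4/90.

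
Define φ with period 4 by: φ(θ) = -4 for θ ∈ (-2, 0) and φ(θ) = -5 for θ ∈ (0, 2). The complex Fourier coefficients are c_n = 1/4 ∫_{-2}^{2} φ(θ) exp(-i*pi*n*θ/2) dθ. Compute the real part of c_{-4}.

0

Since φ is real-valued, Re(c_{-4}) = 1/4 ∫_{-2}^{2} φ(θ) cos(-2*pi*θ) dθ = a_{4}/2.
Split the integral at the breakpoints.
Directly, an antiderivative of (-4) cos(-2*pi*θ) is -2*sin(2*pi*θ)/pi; evaluating from -2 to 0: ∫_{-2}^{0} (-4) cos(-2*pi*θ) dθ = (0) - (0) = 0.
Directly, an antiderivative of (-5) cos(-2*pi*θ) is -5*sin(2*pi*θ)/(2*pi); evaluating from 0 to 2: ∫_{0}^{2} (-5) cos(-2*pi*θ) dθ = (0) - (0) = 0.
So ∫_{-2}^{2} φ(θ) cos(-2*pi*θ) dθ = 0.
Hence Re(c_{-4}) = (1/4)·(0) = 0.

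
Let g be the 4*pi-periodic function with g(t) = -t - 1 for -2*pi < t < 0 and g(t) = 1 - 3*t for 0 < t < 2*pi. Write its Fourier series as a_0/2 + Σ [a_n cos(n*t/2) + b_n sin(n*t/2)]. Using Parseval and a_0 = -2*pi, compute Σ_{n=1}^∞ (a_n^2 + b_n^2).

Parseval: a_0^2/2 + Σ_{n≥1} (a_n^2+b_n^2) = (1/(2*pi)) ∫_{-2*pi}^{2*pi} g(t)^2 dt = -8*pi + 2 + 40*pi**2/3.
Subtract a_0^2/2 = 2*pi**2: Σ (a_n^2+b_n^2) = -8*pi + 2 + 34*pi**2/3.

-8*pi + 2 + 34*pi**2/3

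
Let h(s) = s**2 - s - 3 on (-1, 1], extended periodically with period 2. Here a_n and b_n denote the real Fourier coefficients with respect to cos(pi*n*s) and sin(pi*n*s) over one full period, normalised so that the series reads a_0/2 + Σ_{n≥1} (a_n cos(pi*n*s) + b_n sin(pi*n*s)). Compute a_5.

-4/(25*pi**2)

a_5 = ∫_{-1}^{1} h(s) cos(5*pi*s) ds.
Integrating by parts twice (tabular method), an antiderivative of (s**2 - s - 3) cos(5*pi*s) is s**2*sin(5*pi*s)/(5*pi) - s*sin(5*pi*s)/(5*pi) + 2*s*cos(5*pi*s)/(25*pi**2) - 3*sin(5*pi*s)/(5*pi) - 2*sin(5*pi*s)/(125*pi**3) - cos(5*pi*s)/(25*pi**2); evaluating from -1 to 1: ∫_{-1}^{1} (s**2 - s - 3) cos(5*pi*s) ds = (-1/(25*pi**2)) - (3/(25*pi**2)) = -4/(25*pi**2).
Hence a_5 = -4/(25*pi**2).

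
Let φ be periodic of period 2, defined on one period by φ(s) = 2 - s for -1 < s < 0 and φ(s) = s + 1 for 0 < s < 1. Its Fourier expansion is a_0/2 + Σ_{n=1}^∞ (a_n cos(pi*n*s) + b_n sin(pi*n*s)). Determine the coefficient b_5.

b_5 = ∫_{-1}^{1} φ(s) sin(5*pi*s) ds.
Split the integral at the breakpoints.
Integrating by parts (boundary term plus one more integral), an antiderivative of (2 - s) sin(5*pi*s) is s*cos(5*pi*s)/(5*pi) - sin(5*pi*s)/(25*pi**2) - 2*cos(5*pi*s)/(5*pi); evaluating from -1 to 0: ∫_{-1}^{0} (2 - s) sin(5*pi*s) ds = (-2/(5*pi)) - (3/(5*pi)) = -1/pi.
Integrating by parts (boundary term plus one more integral), an antiderivative of (s + 1) sin(5*pi*s) is -s*cos(5*pi*s)/(5*pi) + sin(5*pi*s)/(25*pi**2) - cos(5*pi*s)/(5*pi); evaluating from 0 to 1: ∫_{0}^{1} (s + 1) sin(5*pi*s) ds = (2/(5*pi)) - (-1/(5*pi)) = 3/(5*pi).
Summing the pieces gives b_5 = -2/(5*pi).

-2/(5*pi)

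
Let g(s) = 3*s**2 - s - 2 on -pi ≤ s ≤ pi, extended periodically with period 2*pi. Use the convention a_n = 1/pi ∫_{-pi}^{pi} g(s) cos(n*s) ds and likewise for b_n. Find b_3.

-2/3

b_3 = 1/pi ∫_{-pi}^{pi} g(s) sin(3*s) ds.
Integrating by parts twice (tabular method), an antiderivative of (3*s**2 - s - 2) sin(3*s) is -s**2*cos(3*s) + 2*s*sin(3*s)/3 + s*cos(3*s)/3 - sin(3*s)/9 + 8*cos(3*s)/9; evaluating from -pi to pi: ∫_{-pi}^{pi} (3*s**2 - s - 2) sin(3*s) ds = (-pi/3 - 8/9 + pi**2) - (-8/9 + pi/3 + pi**2) = -2*pi/3.
Hence b_3 = (1/pi)·(-2*pi/3) = -2/3.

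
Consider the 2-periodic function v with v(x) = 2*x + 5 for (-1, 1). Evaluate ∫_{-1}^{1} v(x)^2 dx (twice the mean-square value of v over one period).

158/3

∫_{-1}^{1} v(x)^2 dx = 158/3.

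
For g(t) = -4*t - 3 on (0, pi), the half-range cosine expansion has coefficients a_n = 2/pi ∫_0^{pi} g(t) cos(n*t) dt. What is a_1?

a_1 = 2/pi ∫_0^{pi} (-4*t - 3) cos(t) dt.
Integrating by parts (boundary term plus one more integral), an antiderivative of (-4*t - 3) cos(t) is -4*t*sin(t) - 3*sin(t) - 4*cos(t); evaluating from 0 to pi: ∫_{0}^{pi} (-4*t - 3) cos(t) dt = (4) - (-4) = 8.
Hence a_1 = (2/pi)·(8) = 16/pi.

16/pi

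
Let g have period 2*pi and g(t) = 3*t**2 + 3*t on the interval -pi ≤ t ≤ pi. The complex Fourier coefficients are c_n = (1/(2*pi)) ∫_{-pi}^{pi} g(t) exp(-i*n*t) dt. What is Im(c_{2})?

3/2

Since g is real-valued, Im(c_{2}) = -(1/(2*pi)) ∫_{-pi}^{pi} g(t) sin(2*t) dt = -b_{2}/2.
Integrating by parts twice (tabular method), an antiderivative of (3*t**2 + 3*t) sin(2*t) is -3*t**2*cos(2*t)/2 + 3*t*sin(2*t)/2 - 3*t*cos(2*t)/2 + 3*sin(2*t)/4 + 3*cos(2*t)/4; evaluating from -pi to pi: ∫_{-pi}^{pi} (3*t**2 + 3*t) sin(2*t) dt = (-3*pi**2/2 - 3*pi/2 + 3/4) - (-3*pi**2/2 + 3/4 + 3*pi/2) = -3*pi.
Hence Im(c_{2}) = (-1/(2*pi))·(-3*pi) = 3/2.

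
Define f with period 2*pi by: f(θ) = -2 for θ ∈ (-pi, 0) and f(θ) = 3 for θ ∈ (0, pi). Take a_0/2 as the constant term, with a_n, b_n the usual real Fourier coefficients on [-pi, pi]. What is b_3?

b_3 = 1/pi ∫_{-pi}^{pi} f(θ) sin(3*θ) dθ.
Split the integral at the breakpoints.
Directly, an antiderivative of (-2) sin(3*θ) is 2*cos(3*θ)/3; evaluating from -pi to 0: ∫_{-pi}^{0} (-2) sin(3*θ) dθ = (2/3) - (-2/3) = 4/3.
Directly, an antiderivative of (3) sin(3*θ) is -cos(3*θ); evaluating from 0 to pi: ∫_{0}^{pi} (3) sin(3*θ) dθ = (1) - (-1) = 2.
Summing the pieces and multiplying by (1/pi) gives b_3 = 10/(3*pi).

10/(3*pi)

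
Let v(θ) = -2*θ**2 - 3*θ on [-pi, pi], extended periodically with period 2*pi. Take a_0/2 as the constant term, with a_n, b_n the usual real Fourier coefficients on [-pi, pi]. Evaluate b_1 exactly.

-6

b_1 = 1/pi ∫_{-pi}^{pi} v(θ) sin(θ) dθ.
Integrating by parts twice (tabular method), an antiderivative of (-2*θ**2 - 3*θ) sin(θ) is 2*θ**2*cos(θ) - 4*θ*sin(θ) + 3*θ*cos(θ) - 3*sin(θ) - 4*cos(θ); evaluating from -pi to pi: ∫_{-pi}^{pi} (-2*θ**2 - 3*θ) sin(θ) dθ = (-2*pi**2 - 3*pi + 4) - (-2*pi**2 + 4 + 3*pi) = -6*pi.
Hence b_1 = (1/pi)·(-6*pi) = -6.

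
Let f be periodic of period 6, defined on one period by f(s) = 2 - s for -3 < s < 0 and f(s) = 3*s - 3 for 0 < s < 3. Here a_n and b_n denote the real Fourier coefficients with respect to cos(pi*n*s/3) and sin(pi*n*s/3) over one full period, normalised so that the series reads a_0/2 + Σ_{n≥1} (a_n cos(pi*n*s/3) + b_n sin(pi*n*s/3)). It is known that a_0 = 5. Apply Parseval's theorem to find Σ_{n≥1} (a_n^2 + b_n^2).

19/2

Parseval: a_0^2/2 + Σ_{n≥1} (a_n^2+b_n^2) = 1/3 ∫_{-3}^{3} f(s)^2 ds = 22.
Subtract a_0^2/2 = 25/2: Σ (a_n^2+b_n^2) = 19/2.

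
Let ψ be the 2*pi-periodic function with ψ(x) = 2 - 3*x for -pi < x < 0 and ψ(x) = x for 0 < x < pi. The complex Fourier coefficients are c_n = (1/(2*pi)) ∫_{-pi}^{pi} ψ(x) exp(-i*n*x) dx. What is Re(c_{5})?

Since ψ is real-valued, Re(c_{5}) = (1/(2*pi)) ∫_{-pi}^{pi} ψ(x) cos(5*x) dx = a_{5}/2.
Split the integral at the breakpoints.
Integrating by parts (boundary term plus one more integral), an antiderivative of (2 - 3*x) cos(5*x) is -3*x*sin(5*x)/5 + 2*sin(5*x)/5 - 3*cos(5*x)/25; evaluating from -pi to 0: ∫_{-pi}^{0} (2 - 3*x) cos(5*x) dx = (-3/25) - (3/25) = -6/25.
Integrating by parts (boundary term plus one more integral), an antiderivative of (x) cos(5*x) is x*sin(5*x)/5 + cos(5*x)/25; evaluating from 0 to pi: ∫_{0}^{pi} (x) cos(5*x) dx = (-1/25) - (1/25) = -2/25.
So ∫_{-pi}^{pi} ψ(x) cos(5*x) dx = -8/25.
Hence Re(c_{5}) = (1/(2*pi))·(-8/25) = -4/(25*pi).

-4/(25*pi)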